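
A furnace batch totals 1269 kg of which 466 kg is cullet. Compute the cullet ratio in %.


Cullet ratio = (cullet mass / total batch mass) * 100
  Ratio = 466 / 1269 * 100 = 36.72%

36.72%


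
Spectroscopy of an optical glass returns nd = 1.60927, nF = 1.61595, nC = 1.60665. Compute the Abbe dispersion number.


Abbe number formula: Vd = (nd - 1) / (nF - nC)
  nd - 1 = 1.60927 - 1 = 0.60927
  nF - nC = 1.61595 - 1.60665 = 0.0093
  Vd = 0.60927 / 0.0093 = 65.51

65.51


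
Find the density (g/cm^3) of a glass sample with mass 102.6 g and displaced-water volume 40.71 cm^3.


Use the definition of density:
  rho = mass / volume
  rho = 102.6 / 40.71 = 2.52 g/cm^3

2.52 g/cm^3


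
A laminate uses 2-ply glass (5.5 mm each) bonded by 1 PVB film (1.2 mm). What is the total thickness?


Total thickness = glass contribution + PVB contribution
  Glass: 2 * 5.5 = 11.0 mm
  PVB: 1 * 1.2 = 1.2 mm
  Total = 11.0 + 1.2 = 12.2 mm

12.2 mm


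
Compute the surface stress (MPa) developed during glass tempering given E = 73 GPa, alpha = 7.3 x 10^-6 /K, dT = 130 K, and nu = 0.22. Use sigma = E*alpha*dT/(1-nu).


Tempering stress: sigma = E * alpha * dT / (1 - nu)
  E (MPa) = 73 * 1000 = 73000
  Numerator = 73000 * (7.3 x 10^-6) * 130 = 69.277
  Denominator = 1 - 0.22 = 0.78
  sigma = 69.277 / 0.78 = 88.8 MPa

88.8 MPa


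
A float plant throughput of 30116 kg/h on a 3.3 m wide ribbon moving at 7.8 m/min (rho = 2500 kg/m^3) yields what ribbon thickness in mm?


Ribbon cross-section from mass balance:
  Volume rate = throughput / density = 30116 / 2500 = 12.0464 m^3/h
  thickness = volume rate / (speed * 60 * width), i.e.
  thickness = throughput / (60 * speed * width * density) * 1000
  thickness = 30116 / (60 * 7.8 * 3.3 * 2500) * 1000 = 7.8 mm

7.8 mm


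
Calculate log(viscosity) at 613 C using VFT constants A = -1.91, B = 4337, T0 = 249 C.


VFT equation: log(eta) = A + B / (T - T0)
  T - T0 = 613 - 249 = 364
  B / (T - T0) = 4337 / 364 = 11.915
  log(eta) = -1.91 + 11.915 = 10.005

10.005


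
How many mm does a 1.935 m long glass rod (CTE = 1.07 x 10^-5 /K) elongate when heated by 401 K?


Thermal expansion formula: dL = alpha * L0 * dT
  dL = (1.07 x 10^-5) * 1.935 * 401 = 0.0083025 m
Convert to mm: 0.0083025 * 1000 = 8.3025 mm

8.3025 mm


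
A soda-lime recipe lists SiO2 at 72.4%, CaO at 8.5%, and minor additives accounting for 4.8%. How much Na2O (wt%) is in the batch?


Pieces sum to 100%:
  Na2O = 100 - (SiO2 + CaO + others)
  Na2O = 100 - (72.4 + 8.5 + 4.8) = 14.3%

14.3%


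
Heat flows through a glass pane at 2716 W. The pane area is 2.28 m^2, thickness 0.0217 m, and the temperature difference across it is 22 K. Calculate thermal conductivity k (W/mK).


Fourier's law rearranged: k = Q * t / (A * dT)
  Numerator = 2716 * 0.0217 = 58.9372
  Denominator = 2.28 * 22 = 50.16
  k = 58.9372 / 50.16 = 1.175 W/mK

1.175 W/mK


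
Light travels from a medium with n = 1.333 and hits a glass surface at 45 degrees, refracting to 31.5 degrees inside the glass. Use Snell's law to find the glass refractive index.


Apply Snell's law: n1 * sin(theta1) = n2 * sin(theta2)
  n2 = n1 * sin(theta1) / sin(theta2)
  sin(45) = 0.707107
  sin(31.5) = 0.522499
  n2 = 1.333 * 0.707107 / 0.522499 = 1.804

1.804


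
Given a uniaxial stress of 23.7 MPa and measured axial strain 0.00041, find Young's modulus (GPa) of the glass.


Young's modulus: E = stress / strain
  E = 23.7 MPa / 0.00041 = 57804.88 MPa
Convert to GPa: 57804.88 / 1000 = 57.8 GPa

57.8 GPa


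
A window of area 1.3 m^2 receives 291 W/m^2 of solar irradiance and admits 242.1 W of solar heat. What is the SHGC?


Rearrange Q = Area * SHGC * Irradiance:
  SHGC = Q / (Area * Irradiance)
  SHGC = 242.1 / (1.3 * 291) = 0.64

0.64


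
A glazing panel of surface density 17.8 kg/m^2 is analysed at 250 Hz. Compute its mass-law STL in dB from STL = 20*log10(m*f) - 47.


Mass law: STL = 20 * log10(m * f) - 47
  m * f = 17.8 * 250 = 4450
  log10(4450) = 3.64836
  STL = 20 * 3.64836 - 47 = 72.9672 - 47 = 26.0 dB

26.0 dB


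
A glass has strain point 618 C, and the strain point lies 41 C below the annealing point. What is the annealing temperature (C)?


T_anneal = T_strain + gap:
  T_anneal = 618 + 41 = 659 C

659 C


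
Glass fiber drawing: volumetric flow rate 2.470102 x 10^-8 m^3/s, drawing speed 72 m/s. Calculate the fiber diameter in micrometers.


Cross-sectional area from continuity:
  A = Q / v = 2.470102 x 10^-8 / 72 = 3.430697 x 10^-10 m^2
Diameter from circular cross-section:
  d = sqrt(4A / pi) * 10^6 (m -> um)
  d = sqrt(4 * 3.430697 x 10^-10 / pi) * 10^6 = 20.9 um

20.9 um


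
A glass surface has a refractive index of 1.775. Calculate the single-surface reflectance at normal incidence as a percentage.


Fresnel reflectance at normal incidence:
  R = ((n - 1)/(n + 1))^2
  (n - 1)/(n + 1) = (1.775 - 1)/(1.775 + 1) = 0.279279
  R = 0.279279^2 = 0.0779968
  R(%) = 0.0779968 * 100 = 7.8%

7.8%


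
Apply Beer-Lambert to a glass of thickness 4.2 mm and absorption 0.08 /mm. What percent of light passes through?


Beer-Lambert law: T = exp(-alpha * thickness)
  exponent = -0.08 * 4.2 = -0.336
  T = exp(-0.336) = 0.7146
  Percentage = 0.7146 * 100 = 71.46%

71.46%


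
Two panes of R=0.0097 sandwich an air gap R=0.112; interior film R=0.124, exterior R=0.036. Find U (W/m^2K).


Total thermal resistance (series):
  R_total = R_in + R_glass + R_air + R_glass + R_out
  R_total = 0.124 + 0.0097 + 0.112 + 0.0097 + 0.036 = 0.2914 m^2K/W
U-value = 1 / R_total = 1 / 0.2914 = 3.432 W/m^2K

3.432 W/m^2K


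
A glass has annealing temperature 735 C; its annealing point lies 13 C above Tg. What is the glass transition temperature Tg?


Rearrange T_anneal = Tg + offset for Tg:
  Tg = T_anneal - offset = 735 - 13 = 722 C

722 C


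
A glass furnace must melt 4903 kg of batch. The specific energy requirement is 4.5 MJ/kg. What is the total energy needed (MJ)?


Total energy = mass * specific energy
  E = 4903 * 4.5 = 22063.5 MJ

22063.5 MJ


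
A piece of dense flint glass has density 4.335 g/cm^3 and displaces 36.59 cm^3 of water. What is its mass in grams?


Rearrange rho = m / V:
  m = rho * V
  m = 4.335 * 36.59 = 158.618 g

158.618 g


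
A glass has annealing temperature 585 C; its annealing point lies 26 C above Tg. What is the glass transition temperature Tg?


Rearrange T_anneal = Tg + offset for Tg:
  Tg = T_anneal - offset = 585 - 26 = 559 C

559 C


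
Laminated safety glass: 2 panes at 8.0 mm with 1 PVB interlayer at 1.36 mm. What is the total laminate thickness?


Total thickness = glass contribution + PVB contribution
  Glass: 2 * 8.0 = 16.0 mm
  PVB: 1 * 1.36 = 1.36 mm
  Total = 16.0 + 1.36 = 17.36 mm

17.36 mm


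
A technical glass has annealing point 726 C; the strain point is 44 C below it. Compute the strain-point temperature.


Strain point = annealing point - difference:
  T_strain = 726 - 44 = 682 C

682 C


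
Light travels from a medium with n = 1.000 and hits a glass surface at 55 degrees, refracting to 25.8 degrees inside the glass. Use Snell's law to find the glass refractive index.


Apply Snell's law: n1 * sin(theta1) = n2 * sin(theta2)
  n2 = n1 * sin(theta1) / sin(theta2)
  sin(55) = 0.819152
  sin(25.8) = 0.435231
  n2 = 1.000 * 0.819152 / 0.435231 = 1.8821

1.8821


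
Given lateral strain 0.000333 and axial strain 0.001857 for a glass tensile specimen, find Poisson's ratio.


Poisson's ratio: nu = lateral strain / axial strain
  nu = 0.000333 / 0.001857 = 0.1793

0.1793


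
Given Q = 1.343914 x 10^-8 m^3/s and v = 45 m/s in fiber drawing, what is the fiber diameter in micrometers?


Cross-sectional area from continuity:
  A = Q / v = 1.343914 x 10^-8 / 45 = 2.986476 x 10^-10 m^2
Diameter from circular cross-section:
  d = sqrt(4A / pi) * 10^6 (m -> um)
  d = sqrt(4 * 2.986476 x 10^-10 / pi) * 10^6 = 19.5 um

19.5 um


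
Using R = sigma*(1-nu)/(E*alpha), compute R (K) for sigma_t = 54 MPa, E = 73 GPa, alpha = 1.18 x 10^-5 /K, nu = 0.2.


Thermal shock resistance: R = sigma * (1 - nu) / (E * alpha)
  Numerator = 54 * (1 - 0.2) = 43.2
  Denominator = 73 * 1000 * (1.18 x 10^-5) = 0.8614
  R = 43.2 / 0.8614 = 50.2 K

50.2 K


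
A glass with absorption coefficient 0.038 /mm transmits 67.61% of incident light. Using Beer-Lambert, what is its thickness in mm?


Rearrange T = exp(-alpha * thickness):
  thickness = -ln(T) / alpha
  T = 67.61/100 = 0.6761
  ln(T) = -0.39141
  -ln(T) = 0.39141
  thickness = 0.39141 / 0.038 = 10.3 mm

10.3 mm


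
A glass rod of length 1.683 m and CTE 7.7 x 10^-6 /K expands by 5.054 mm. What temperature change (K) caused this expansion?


Rearrange dL = alpha * L0 * dT for dT:
  dT = dL / (alpha * L0)
  dL (m) = 5.054 / 1000 = 0.005054
  dT = 0.005054 / ((7.7 x 10^-6) * 1.683) = 390.0 K

390.0 K


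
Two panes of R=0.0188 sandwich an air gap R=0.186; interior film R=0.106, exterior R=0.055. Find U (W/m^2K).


Total thermal resistance (series):
  R_total = R_in + R_glass + R_air + R_glass + R_out
  R_total = 0.106 + 0.0188 + 0.186 + 0.0188 + 0.055 = 0.3846 m^2K/W
U-value = 1 / R_total = 1 / 0.3846 = 2.6 W/m^2K

2.6 W/m^2K


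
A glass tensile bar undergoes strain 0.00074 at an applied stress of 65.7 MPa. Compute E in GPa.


Young's modulus: E = stress / strain
  E = 65.7 MPa / 0.00074 = 88783.78 MPa
Convert to GPa: 88783.78 / 1000 = 88.78 GPa

88.78 GPa


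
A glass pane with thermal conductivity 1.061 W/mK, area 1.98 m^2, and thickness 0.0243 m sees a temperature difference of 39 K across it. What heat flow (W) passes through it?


Fourier's law: Q = k * A * dT / t
  Q = 1.061 * 1.98 * 39 / 0.0243
  Q = 81.93042 / 0.0243 = 3371.6 W

3371.6 W


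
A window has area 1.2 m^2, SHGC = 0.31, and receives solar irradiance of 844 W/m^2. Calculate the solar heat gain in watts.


Solar heat gain: Q = Area * SHGC * Irradiance
  Q = 1.2 * 0.31 * 844 = 314 W

314 W


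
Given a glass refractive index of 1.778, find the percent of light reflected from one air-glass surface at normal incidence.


Fresnel reflectance at normal incidence:
  R = ((n - 1)/(n + 1))^2
  (n - 1)/(n + 1) = (1.778 - 1)/(1.778 + 1) = 0.280058
  R = 0.280058^2 = 0.0784325
  R(%) = 0.0784325 * 100 = 7.843%

7.843%


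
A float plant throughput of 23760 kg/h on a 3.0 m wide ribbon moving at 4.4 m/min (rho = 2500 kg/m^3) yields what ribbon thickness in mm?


Ribbon cross-section from mass balance:
  Volume rate = throughput / density = 23760 / 2500 = 9.504 m^3/h
  thickness = volume rate / (speed * 60 * width), i.e.
  thickness = throughput / (60 * speed * width * density) * 1000
  thickness = 23760 / (60 * 4.4 * 3.0 * 2500) * 1000 = 12.0 mm

12.0 mm


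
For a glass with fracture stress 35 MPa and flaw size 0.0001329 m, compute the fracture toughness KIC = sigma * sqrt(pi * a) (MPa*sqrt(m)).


Fracture toughness: KIC = sigma * sqrt(pi * a)
  pi * a = pi * 0.0001329 = 0.000417518
  sqrt(pi * a) = 0.020433
  KIC = 35 * 0.020433 = 0.715 MPa*sqrt(m)

0.715 MPa*sqrt(m)


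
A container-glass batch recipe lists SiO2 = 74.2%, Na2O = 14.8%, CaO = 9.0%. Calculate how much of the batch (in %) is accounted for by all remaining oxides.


Sum the three major oxides:
  SiO2 + Na2O + CaO = 74.2 + 14.8 + 9.0 = 98.0%
Subtract from 100%:
  Others = 100 - 98.0 = 2.0%

2.0%


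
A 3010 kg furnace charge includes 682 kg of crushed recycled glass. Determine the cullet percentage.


Cullet ratio = (cullet mass / total batch mass) * 100
  Ratio = 682 / 3010 * 100 = 22.66%

22.66%


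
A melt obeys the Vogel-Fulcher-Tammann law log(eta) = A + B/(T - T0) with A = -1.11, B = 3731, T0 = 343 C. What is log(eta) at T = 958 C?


VFT equation: log(eta) = A + B / (T - T0)
  T - T0 = 958 - 343 = 615
  B / (T - T0) = 3731 / 615 = 6.067
  log(eta) = -1.11 + 6.067 = 4.957

4.957


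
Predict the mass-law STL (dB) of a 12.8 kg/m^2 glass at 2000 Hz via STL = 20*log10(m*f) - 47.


Mass law: STL = 20 * log10(m * f) - 47
  m * f = 12.8 * 2000 = 25600
  log10(25600) = 4.40824
  STL = 20 * 4.40824 - 47 = 88.1648 - 47 = 41.2 dB

41.2 dB


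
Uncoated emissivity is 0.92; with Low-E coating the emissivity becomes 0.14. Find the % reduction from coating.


Percentage reduction = (1 - coated/uncoated) * 100
  Ratio = 0.14 / 0.92 = 0.1522
  Reduction = (1 - 0.1522) * 100 = 84.8%

84.8%


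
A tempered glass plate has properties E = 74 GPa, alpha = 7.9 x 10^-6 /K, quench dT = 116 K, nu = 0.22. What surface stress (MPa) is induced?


Tempering stress: sigma = E * alpha * dT / (1 - nu)
  E (MPa) = 74 * 1000 = 74000
  Numerator = 74000 * (7.9 x 10^-6) * 116 = 67.8136
  Denominator = 1 - 0.22 = 0.78
  sigma = 67.8136 / 0.78 = 86.9 MPa

86.9 MPa


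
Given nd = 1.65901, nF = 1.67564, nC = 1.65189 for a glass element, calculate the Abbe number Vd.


Abbe number formula: Vd = (nd - 1) / (nF - nC)
  nd - 1 = 1.65901 - 1 = 0.65901
  nF - nC = 1.67564 - 1.65189 = 0.02375
  Vd = 0.65901 / 0.02375 = 27.75

27.75


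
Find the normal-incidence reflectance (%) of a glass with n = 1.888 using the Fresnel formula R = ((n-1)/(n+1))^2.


Fresnel reflectance at normal incidence:
  R = ((n - 1)/(n + 1))^2
  (n - 1)/(n + 1) = (1.888 - 1)/(1.888 + 1) = 0.307479
  R = 0.307479^2 = 0.0945433
  R(%) = 0.0945433 * 100 = 9.454%

9.454%


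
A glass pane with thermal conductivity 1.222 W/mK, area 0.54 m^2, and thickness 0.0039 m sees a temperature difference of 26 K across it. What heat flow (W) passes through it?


Fourier's law: Q = k * A * dT / t
  Q = 1.222 * 0.54 * 26 / 0.0039
  Q = 17.15688 / 0.0039 = 4399.2 W

4399.2 W


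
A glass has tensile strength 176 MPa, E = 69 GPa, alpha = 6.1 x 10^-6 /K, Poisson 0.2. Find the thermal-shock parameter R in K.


Thermal shock resistance: R = sigma * (1 - nu) / (E * alpha)
  Numerator = 176 * (1 - 0.2) = 140.8
  Denominator = 69 * 1000 * (6.1 x 10^-6) = 0.4209
  R = 140.8 / 0.4209 = 334.5 K

334.5 K


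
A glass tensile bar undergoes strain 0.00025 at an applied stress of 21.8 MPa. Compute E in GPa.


Young's modulus: E = stress / strain
  E = 21.8 MPa / 0.00025 = 87200 MPa
Convert to GPa: 87200 / 1000 = 87.2 GPa

87.2 GPa


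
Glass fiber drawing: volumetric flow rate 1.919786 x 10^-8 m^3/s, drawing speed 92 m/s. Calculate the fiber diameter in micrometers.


Cross-sectional area from continuity:
  A = Q / v = 1.919786 x 10^-8 / 92 = 2.086724 x 10^-10 m^2
Diameter from circular cross-section:
  d = sqrt(4A / pi) * 10^6 (m -> um)
  d = sqrt(4 * 2.086724 x 10^-10 / pi) * 10^6 = 16.3 um

16.3 um


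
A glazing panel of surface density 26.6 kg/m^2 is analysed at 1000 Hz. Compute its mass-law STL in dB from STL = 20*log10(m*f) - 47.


Mass law: STL = 20 * log10(m * f) - 47
  m * f = 26.6 * 1000 = 26600
  log10(26600) = 4.42488
  STL = 20 * 4.42488 - 47 = 88.4976 - 47 = 41.5 dB

41.5 dB


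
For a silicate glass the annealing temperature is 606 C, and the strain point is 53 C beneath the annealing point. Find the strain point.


Strain point = annealing point - difference:
  T_strain = 606 - 53 = 553 C

553 C


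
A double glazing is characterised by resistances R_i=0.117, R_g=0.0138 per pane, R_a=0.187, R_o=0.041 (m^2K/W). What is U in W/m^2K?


Total thermal resistance (series):
  R_total = R_in + R_glass + R_air + R_glass + R_out
  R_total = 0.117 + 0.0138 + 0.187 + 0.0138 + 0.041 = 0.3726 m^2K/W
U-value = 1 / R_total = 1 / 0.3726 = 2.684 W/m^2K

2.684 W/m^2K


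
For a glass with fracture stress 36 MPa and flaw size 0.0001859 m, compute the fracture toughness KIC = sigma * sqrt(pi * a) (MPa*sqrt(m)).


Fracture toughness: KIC = sigma * sqrt(pi * a)
  pi * a = pi * 0.0001859 = 0.000584022
  sqrt(pi * a) = 0.024167
  KIC = 36 * 0.024167 = 0.87 MPa*sqrt(m)

0.87 MPa*sqrt(m)


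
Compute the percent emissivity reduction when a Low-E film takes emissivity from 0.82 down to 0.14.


Percentage reduction = (1 - coated/uncoated) * 100
  Ratio = 0.14 / 0.82 = 0.1707
  Reduction = (1 - 0.1707) * 100 = 82.9%

82.9%


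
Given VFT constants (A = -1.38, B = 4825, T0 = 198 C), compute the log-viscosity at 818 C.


VFT equation: log(eta) = A + B / (T - T0)
  T - T0 = 818 - 198 = 620
  B / (T - T0) = 4825 / 620 = 7.782
  log(eta) = -1.38 + 7.782 = 6.402

6.402


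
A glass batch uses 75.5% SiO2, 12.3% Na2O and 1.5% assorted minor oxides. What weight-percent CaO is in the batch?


Pieces sum to 100%:
  CaO = 100 - (SiO2 + Na2O + others)
  CaO = 100 - (75.5 + 12.3 + 1.5) = 10.7%

10.7%


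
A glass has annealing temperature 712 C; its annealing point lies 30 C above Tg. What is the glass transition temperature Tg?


Rearrange T_anneal = Tg + offset for Tg:
  Tg = T_anneal - offset = 712 - 30 = 682 C

682 C


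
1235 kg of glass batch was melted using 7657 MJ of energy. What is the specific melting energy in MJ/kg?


Rearrange E = m * s for s:
  s = E / m
  s = 7657 / 1235 = 6.2 MJ/kg

6.2 MJ/kg


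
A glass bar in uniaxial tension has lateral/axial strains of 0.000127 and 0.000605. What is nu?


Poisson's ratio: nu = lateral strain / axial strain
  nu = 0.000127 / 0.000605 = 0.2099

0.2099


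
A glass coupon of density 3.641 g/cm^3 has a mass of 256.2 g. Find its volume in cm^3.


Rearrange rho = m / V:
  V = m / rho
  V = 256.2 / 3.641 = 70.365 cm^3

70.365 cm^3


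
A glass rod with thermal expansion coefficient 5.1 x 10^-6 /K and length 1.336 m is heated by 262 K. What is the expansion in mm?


Thermal expansion formula: dL = alpha * L0 * dT
  dL = (5.1 x 10^-6) * 1.336 * 262 = 0.00178516 m
Convert to mm: 0.00178516 * 1000 = 1.7852 mm

1.7852 mm


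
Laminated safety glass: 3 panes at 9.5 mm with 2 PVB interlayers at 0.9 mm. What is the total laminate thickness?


Total thickness = glass contribution + PVB contribution
  Glass: 3 * 9.5 = 28.5 mm
  PVB: 2 * 0.9 = 1.8 mm
  Total = 28.5 + 1.8 = 30.3 mm

30.3 mm


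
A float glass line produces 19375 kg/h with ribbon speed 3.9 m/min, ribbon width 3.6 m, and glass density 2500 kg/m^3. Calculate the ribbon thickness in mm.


Ribbon cross-section from mass balance:
  Volume rate = throughput / density = 19375 / 2500 = 7.75 m^3/h
  thickness = volume rate / (speed * 60 * width), i.e.
  thickness = throughput / (60 * speed * width * density) * 1000
  thickness = 19375 / (60 * 3.9 * 3.6 * 2500) * 1000 = 9.2 mm

9.2 mm


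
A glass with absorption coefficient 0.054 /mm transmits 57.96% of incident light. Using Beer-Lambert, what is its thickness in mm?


Rearrange T = exp(-alpha * thickness):
  thickness = -ln(T) / alpha
  T = 57.96/100 = 0.5796
  ln(T) = -0.54542
  -ln(T) = 0.54542
  thickness = 0.54542 / 0.054 = 10.1 mm

10.1 mm


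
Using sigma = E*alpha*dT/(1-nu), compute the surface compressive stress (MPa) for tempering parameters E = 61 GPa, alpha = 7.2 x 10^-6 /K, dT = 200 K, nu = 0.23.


Tempering stress: sigma = E * alpha * dT / (1 - nu)
  E (MPa) = 61 * 1000 = 61000
  Numerator = 61000 * (7.2 x 10^-6) * 200 = 87.84
  Denominator = 1 - 0.23 = 0.77
  sigma = 87.84 / 0.77 = 114.1 MPa

114.1 MPa


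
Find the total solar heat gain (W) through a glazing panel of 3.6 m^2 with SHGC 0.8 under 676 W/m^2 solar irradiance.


Solar heat gain: Q = Area * SHGC * Irradiance
  Q = 3.6 * 0.8 * 676 = 1946.9 W

1946.9 W


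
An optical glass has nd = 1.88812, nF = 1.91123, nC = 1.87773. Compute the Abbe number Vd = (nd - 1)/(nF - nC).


Abbe number formula: Vd = (nd - 1) / (nF - nC)
  nd - 1 = 1.88812 - 1 = 0.88812
  nF - nC = 1.91123 - 1.87773 = 0.0335
  Vd = 0.88812 / 0.0335 = 26.51

26.51


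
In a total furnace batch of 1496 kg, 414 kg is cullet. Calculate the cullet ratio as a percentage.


Cullet ratio = (cullet mass / total batch mass) * 100
  Ratio = 414 / 1496 * 100 = 27.67%

27.67%


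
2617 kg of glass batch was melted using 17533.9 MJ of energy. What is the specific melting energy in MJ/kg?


Rearrange E = m * s for s:
  s = E / m
  s = 17533.9 / 2617 = 6.7 MJ/kg

6.7 MJ/kg


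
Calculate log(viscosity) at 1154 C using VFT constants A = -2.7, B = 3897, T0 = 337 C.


VFT equation: log(eta) = A + B / (T - T0)
  T - T0 = 1154 - 337 = 817
  B / (T - T0) = 3897 / 817 = 4.77
  log(eta) = -2.7 + 4.77 = 2.07

2.07


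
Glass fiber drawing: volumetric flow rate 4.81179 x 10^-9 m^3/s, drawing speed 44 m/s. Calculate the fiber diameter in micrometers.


Cross-sectional area from continuity:
  A = Q / v = 4.81179 x 10^-9 / 44 = 1.093589 x 10^-10 m^2
Diameter from circular cross-section:
  d = sqrt(4A / pi) * 10^6 (m -> um)
  d = sqrt(4 * 1.093589 x 10^-10 / pi) * 10^6 = 11.8 um

11.8 um


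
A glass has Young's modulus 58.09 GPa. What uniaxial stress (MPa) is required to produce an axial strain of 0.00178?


Rearrange E = sigma / epsilon:
  sigma = E * epsilon
  E (MPa) = 58.09 * 1000 = 58090
  sigma = 58090 * 0.00178 = 103.4 MPa

103.4 MPa


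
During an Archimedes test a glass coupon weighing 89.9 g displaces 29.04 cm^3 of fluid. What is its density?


Use the definition of density:
  rho = mass / volume
  rho = 89.9 / 29.04 = 3.096 g/cm^3

3.096 g/cm^3


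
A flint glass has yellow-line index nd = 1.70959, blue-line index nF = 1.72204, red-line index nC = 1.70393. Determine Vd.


Abbe number formula: Vd = (nd - 1) / (nF - nC)
  nd - 1 = 1.70959 - 1 = 0.70959
  nF - nC = 1.72204 - 1.70393 = 0.01811
  Vd = 0.70959 / 0.01811 = 39.18

39.18


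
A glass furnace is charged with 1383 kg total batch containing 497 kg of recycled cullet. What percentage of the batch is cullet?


Cullet ratio = (cullet mass / total batch mass) * 100
  Ratio = 497 / 1383 * 100 = 35.94%

35.94%


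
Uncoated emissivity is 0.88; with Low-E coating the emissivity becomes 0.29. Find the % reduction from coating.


Percentage reduction = (1 - coated/uncoated) * 100
  Ratio = 0.29 / 0.88 = 0.3295
  Reduction = (1 - 0.3295) * 100 = 67.0%

67.0%


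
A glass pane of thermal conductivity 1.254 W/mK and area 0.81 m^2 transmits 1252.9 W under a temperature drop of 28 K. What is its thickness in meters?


Fourier's law: t = k * A * dT / Q
  t = 1.254 * 0.81 * 28 / 1252.9
  t = 28.44072 / 1252.9 = 0.0227 m

0.0227 m


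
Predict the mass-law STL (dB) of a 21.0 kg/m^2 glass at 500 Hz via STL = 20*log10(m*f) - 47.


Mass law: STL = 20 * log10(m * f) - 47
  m * f = 21.0 * 500 = 10500
  log10(10500) = 4.02119
  STL = 20 * 4.02119 - 47 = 80.4238 - 47 = 33.4 dB

33.4 dB


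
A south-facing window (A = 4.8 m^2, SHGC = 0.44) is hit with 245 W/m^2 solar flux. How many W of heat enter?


Solar heat gain: Q = Area * SHGC * Irradiance
  Q = 4.8 * 0.44 * 245 = 517.4 W

517.4 W


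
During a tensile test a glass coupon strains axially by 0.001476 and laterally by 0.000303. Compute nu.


Poisson's ratio: nu = lateral strain / axial strain
  nu = 0.000303 / 0.001476 = 0.2053

0.2053


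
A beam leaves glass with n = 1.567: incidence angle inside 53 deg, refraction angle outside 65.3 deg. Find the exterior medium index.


Apply Snell's law: n1 * sin(theta1) = n2 * sin(theta2)
  n2 = n1 * sin(theta1) / sin(theta2)
  sin(53) = 0.798636
  sin(65.3) = 0.908508
  n2 = 1.567 * 0.798636 / 0.908508 = 1.3775

1.3775


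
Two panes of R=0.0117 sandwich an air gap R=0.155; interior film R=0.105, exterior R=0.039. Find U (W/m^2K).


Total thermal resistance (series):
  R_total = R_in + R_glass + R_air + R_glass + R_out
  R_total = 0.105 + 0.0117 + 0.155 + 0.0117 + 0.039 = 0.3224 m^2K/W
U-value = 1 / R_total = 1 / 0.3224 = 3.102 W/m^2K

3.102 W/m^2K


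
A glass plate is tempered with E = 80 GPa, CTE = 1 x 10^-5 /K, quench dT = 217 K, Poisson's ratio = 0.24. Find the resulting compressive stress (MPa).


Tempering stress: sigma = E * alpha * dT / (1 - nu)
  E (MPa) = 80 * 1000 = 80000
  Numerator = 80000 * (1 x 10^-5) * 217 = 173.6
  Denominator = 1 - 0.24 = 0.76
  sigma = 173.6 / 0.76 = 228.4 MPa

228.4 MPa


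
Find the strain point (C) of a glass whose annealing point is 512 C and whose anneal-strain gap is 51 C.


Strain point = annealing point - difference:
  T_strain = 512 - 51 = 461 C

461 C


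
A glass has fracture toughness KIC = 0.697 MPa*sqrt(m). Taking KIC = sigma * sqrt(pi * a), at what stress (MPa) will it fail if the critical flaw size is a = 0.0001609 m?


Rearrange KIC = sigma * sqrt(pi * a):
  sigma = KIC / sqrt(pi * a)
  sqrt(pi * 0.0001609) = 0.022483
  sigma = 0.697 / 0.022483 = 31.0 MPa

31.0 MPa


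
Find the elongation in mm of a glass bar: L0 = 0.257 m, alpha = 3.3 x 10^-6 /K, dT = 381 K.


Thermal expansion formula: dL = alpha * L0 * dT
  dL = (3.3 x 10^-6) * 0.257 * 381 = 0.00032313 m
Convert to mm: 0.00032313 * 1000 = 0.3231 mm

0.3231 mm


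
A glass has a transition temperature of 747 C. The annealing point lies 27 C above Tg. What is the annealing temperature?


The annealing temperature is Tg plus the offset:
  T_anneal = 747 + 27 = 774 C

774 C


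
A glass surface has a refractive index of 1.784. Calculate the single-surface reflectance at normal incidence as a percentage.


Fresnel reflectance at normal incidence:
  R = ((n - 1)/(n + 1))^2
  (n - 1)/(n + 1) = (1.784 - 1)/(1.784 + 1) = 0.281609
  R = 0.281609^2 = 0.0793036
  R(%) = 0.0793036 * 100 = 7.93%

7.93%


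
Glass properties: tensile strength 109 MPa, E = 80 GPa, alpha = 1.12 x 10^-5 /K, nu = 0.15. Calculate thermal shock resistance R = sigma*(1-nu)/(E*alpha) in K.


Thermal shock resistance: R = sigma * (1 - nu) / (E * alpha)
  Numerator = 109 * (1 - 0.15) = 92.65
  Denominator = 80 * 1000 * (1.12 x 10^-5) = 0.896
  R = 92.65 / 0.896 = 103.4 K

103.4 K


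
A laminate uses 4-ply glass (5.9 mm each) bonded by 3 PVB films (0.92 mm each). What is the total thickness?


Total thickness = glass contribution + PVB contribution
  Glass: 4 * 5.9 = 23.6 mm
  PVB: 3 * 0.92 = 2.76 mm
  Total = 23.6 + 2.76 = 26.36 mm

26.36 mm


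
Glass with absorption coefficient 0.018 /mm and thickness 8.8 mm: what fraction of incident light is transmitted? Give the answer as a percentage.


Beer-Lambert law: T = exp(-alpha * thickness)
  exponent = -0.018 * 8.8 = -0.1584
  T = exp(-0.1584) = 0.8535
  Percentage = 0.8535 * 100 = 85.35%

85.35%


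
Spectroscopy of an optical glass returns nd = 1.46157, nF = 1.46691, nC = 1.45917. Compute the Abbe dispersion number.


Abbe number formula: Vd = (nd - 1) / (nF - nC)
  nd - 1 = 1.46157 - 1 = 0.46157
  nF - nC = 1.46691 - 1.45917 = 0.00774
  Vd = 0.46157 / 0.00774 = 59.63

59.63


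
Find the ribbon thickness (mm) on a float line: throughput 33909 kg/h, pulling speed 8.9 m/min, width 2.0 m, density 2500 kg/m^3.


Ribbon cross-section from mass balance:
  Volume rate = throughput / density = 33909 / 2500 = 13.5636 m^3/h
  thickness = volume rate / (speed * 60 * width), i.e.
  thickness = throughput / (60 * speed * width * density) * 1000
  thickness = 33909 / (60 * 8.9 * 2.0 * 2500) * 1000 = 12.7 mm

12.7 mm


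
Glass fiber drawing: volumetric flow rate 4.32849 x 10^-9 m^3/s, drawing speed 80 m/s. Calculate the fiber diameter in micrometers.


Cross-sectional area from continuity:
  A = Q / v = 4.32849 x 10^-9 / 80 = 5.410613 x 10^-11 m^2
Diameter from circular cross-section:
  d = sqrt(4A / pi) * 10^6 (m -> um)
  d = sqrt(4 * 5.410613 x 10^-11 / pi) * 10^6 = 8.3 um

8.3 um


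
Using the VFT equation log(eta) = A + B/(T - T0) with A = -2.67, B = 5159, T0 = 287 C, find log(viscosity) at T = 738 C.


VFT equation: log(eta) = A + B / (T - T0)
  T - T0 = 738 - 287 = 451
  B / (T - T0) = 5159 / 451 = 11.439
  log(eta) = -2.67 + 11.439 = 8.769

8.769


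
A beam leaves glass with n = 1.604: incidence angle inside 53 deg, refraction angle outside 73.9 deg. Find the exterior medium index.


Apply Snell's law: n1 * sin(theta1) = n2 * sin(theta2)
  n2 = n1 * sin(theta1) / sin(theta2)
  sin(53) = 0.798636
  sin(73.9) = 0.960779
  n2 = 1.604 * 0.798636 / 0.960779 = 1.3333

1.3333


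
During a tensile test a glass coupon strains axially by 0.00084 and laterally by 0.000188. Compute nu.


Poisson's ratio: nu = lateral strain / axial strain
  nu = 0.000188 / 0.00084 = 0.2238

0.2238


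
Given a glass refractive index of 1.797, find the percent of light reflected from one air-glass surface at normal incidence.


Fresnel reflectance at normal incidence:
  R = ((n - 1)/(n + 1))^2
  (n - 1)/(n + 1) = (1.797 - 1)/(1.797 + 1) = 0.284948
  R = 0.284948^2 = 0.0811954
  R(%) = 0.0811954 * 100 = 8.12%

8.12%


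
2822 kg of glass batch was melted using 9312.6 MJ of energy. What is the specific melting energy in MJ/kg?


Rearrange E = m * s for s:
  s = E / m
  s = 9312.6 / 2822 = 3.3 MJ/kg

3.3 MJ/kg


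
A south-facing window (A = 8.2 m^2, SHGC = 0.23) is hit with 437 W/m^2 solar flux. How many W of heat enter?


Solar heat gain: Q = Area * SHGC * Irradiance
  Q = 8.2 * 0.23 * 437 = 824.2 W

824.2 W


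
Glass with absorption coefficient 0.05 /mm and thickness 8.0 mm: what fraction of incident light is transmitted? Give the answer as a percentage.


Beer-Lambert law: T = exp(-alpha * thickness)
  exponent = -0.05 * 8.0 = -0.4
  T = exp(-0.4) = 0.6703
  Percentage = 0.6703 * 100 = 67.03%

67.03%


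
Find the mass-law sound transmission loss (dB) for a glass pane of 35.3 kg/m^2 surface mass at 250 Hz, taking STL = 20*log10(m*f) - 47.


Mass law: STL = 20 * log10(m * f) - 47
  m * f = 35.3 * 250 = 8825
  log10(8825) = 3.94571
  STL = 20 * 3.94571 - 47 = 78.9142 - 47 = 31.9 dB

31.9 dB


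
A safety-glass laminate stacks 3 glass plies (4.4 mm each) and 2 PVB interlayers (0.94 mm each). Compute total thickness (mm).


Total thickness = glass contribution + PVB contribution
  Glass: 3 * 4.4 = 13.2 mm
  PVB: 2 * 0.94 = 1.88 mm
  Total = 13.2 + 1.88 = 15.08 mm

15.08 mm


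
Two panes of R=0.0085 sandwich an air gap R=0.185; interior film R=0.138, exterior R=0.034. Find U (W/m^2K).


Total thermal resistance (series):
  R_total = R_in + R_glass + R_air + R_glass + R_out
  R_total = 0.138 + 0.0085 + 0.185 + 0.0085 + 0.034 = 0.374 m^2K/W
U-value = 1 / R_total = 1 / 0.374 = 2.674 W/m^2K

2.674 W/m^2K


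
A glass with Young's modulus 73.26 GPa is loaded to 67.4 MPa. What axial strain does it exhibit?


Rearrange E = sigma / epsilon:
  epsilon = sigma / E
  E (MPa) = 73.26 * 1000 = 73260
  epsilon = 67.4 / 73260 = 0.00092

0.00092


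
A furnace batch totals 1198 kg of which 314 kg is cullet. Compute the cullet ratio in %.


Cullet ratio = (cullet mass / total batch mass) * 100
  Ratio = 314 / 1198 * 100 = 26.21%

26.21%


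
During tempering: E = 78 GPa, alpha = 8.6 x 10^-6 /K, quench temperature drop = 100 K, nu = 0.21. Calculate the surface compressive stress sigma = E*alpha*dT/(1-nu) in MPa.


Tempering stress: sigma = E * alpha * dT / (1 - nu)
  E (MPa) = 78 * 1000 = 78000
  Numerator = 78000 * (8.6 x 10^-6) * 100 = 67.08
  Denominator = 1 - 0.21 = 0.79
  sigma = 67.08 / 0.79 = 84.9 MPa

84.9 MPa


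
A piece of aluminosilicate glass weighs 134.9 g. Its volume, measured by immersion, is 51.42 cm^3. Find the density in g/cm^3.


Use the definition of density:
  rho = mass / volume
  rho = 134.9 / 51.42 = 2.623 g/cm^3

2.623 g/cm^3


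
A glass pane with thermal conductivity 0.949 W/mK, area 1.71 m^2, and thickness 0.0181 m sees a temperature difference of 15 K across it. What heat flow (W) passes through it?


Fourier's law: Q = k * A * dT / t
  Q = 0.949 * 1.71 * 15 / 0.0181
  Q = 24.34185 / 0.0181 = 1344.9 W

1344.9 W


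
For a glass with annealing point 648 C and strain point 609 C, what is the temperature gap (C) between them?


Gap = T_anneal - T_strain:
  gap = 648 - 609 = 39 C

39 C


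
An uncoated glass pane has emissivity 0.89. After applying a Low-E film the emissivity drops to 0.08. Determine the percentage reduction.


Percentage reduction = (1 - coated/uncoated) * 100
  Ratio = 0.08 / 0.89 = 0.0899
  Reduction = (1 - 0.0899) * 100 = 91.0%

91.0%


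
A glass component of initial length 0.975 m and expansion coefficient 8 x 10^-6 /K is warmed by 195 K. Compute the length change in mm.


Thermal expansion formula: dL = alpha * L0 * dT
  dL = (8 x 10^-6) * 0.975 * 195 = 0.001521 m
Convert to mm: 0.001521 * 1000 = 1.521 mm

1.521 mm


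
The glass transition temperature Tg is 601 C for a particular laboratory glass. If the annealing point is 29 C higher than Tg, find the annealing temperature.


The annealing temperature is Tg plus the offset:
  T_anneal = 601 + 29 = 630 C

630 C


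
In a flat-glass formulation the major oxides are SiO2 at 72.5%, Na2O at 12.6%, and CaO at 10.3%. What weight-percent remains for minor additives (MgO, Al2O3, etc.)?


Sum the three major oxides:
  SiO2 + Na2O + CaO = 72.5 + 12.6 + 10.3 = 95.4%
Subtract from 100%:
  Others = 100 - 95.4 = 4.6%

4.6%


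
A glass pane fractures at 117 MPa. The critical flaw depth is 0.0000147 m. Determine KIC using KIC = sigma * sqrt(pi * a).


Fracture toughness: KIC = sigma * sqrt(pi * a)
  pi * a = pi * 0.0000147 = 0.000046181
  sqrt(pi * a) = 0.006796
  KIC = 117 * 0.006796 = 0.795 MPa*sqrt(m)

0.795 MPa*sqrt(m)


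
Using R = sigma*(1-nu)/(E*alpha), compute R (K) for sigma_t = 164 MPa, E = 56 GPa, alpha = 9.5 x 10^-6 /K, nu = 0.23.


Thermal shock resistance: R = sigma * (1 - nu) / (E * alpha)
  Numerator = 164 * (1 - 0.23) = 126.28
  Denominator = 56 * 1000 * (9.5 x 10^-6) = 0.532
  R = 126.28 / 0.532 = 237.4 K

237.4 K


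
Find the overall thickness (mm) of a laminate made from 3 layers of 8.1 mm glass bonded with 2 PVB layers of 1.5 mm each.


Total thickness = glass contribution + PVB contribution
  Glass: 3 * 8.1 = 24.3 mm
  PVB: 2 * 1.5 = 3.0 mm
  Total = 24.3 + 3.0 = 27.3 mm

27.3 mm


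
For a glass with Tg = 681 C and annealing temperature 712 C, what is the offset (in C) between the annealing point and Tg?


Offset = T_anneal - Tg:
  offset = 712 - 681 = 31 C

31 C


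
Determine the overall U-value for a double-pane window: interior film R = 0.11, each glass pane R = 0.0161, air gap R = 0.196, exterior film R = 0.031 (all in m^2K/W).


Total thermal resistance (series):
  R_total = R_in + R_glass + R_air + R_glass + R_out
  R_total = 0.11 + 0.0161 + 0.196 + 0.0161 + 0.031 = 0.3692 m^2K/W
U-value = 1 / R_total = 1 / 0.3692 = 2.709 W/m^2K

2.709 W/m^2K


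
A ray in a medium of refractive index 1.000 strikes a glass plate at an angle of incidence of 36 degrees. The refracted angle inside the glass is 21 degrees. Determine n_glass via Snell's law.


Apply Snell's law: n1 * sin(theta1) = n2 * sin(theta2)
  n2 = n1 * sin(theta1) / sin(theta2)
  sin(36) = 0.587785
  sin(21) = 0.358368
  n2 = 1.000 * 0.587785 / 0.358368 = 1.6402

1.6402


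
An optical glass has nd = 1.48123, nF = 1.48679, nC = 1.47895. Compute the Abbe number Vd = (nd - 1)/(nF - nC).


Abbe number formula: Vd = (nd - 1) / (nF - nC)
  nd - 1 = 1.48123 - 1 = 0.48123
  nF - nC = 1.48679 - 1.47895 = 0.00784
  Vd = 0.48123 / 0.00784 = 61.38

61.38


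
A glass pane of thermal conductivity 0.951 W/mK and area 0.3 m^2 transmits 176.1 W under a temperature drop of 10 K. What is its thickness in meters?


Fourier's law: t = k * A * dT / Q
  t = 0.951 * 0.3 * 10 / 176.1
  t = 2.853 / 176.1 = 0.0162 m

0.0162 m


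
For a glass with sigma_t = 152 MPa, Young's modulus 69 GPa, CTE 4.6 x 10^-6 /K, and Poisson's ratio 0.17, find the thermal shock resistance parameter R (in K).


Thermal shock resistance: R = sigma * (1 - nu) / (E * alpha)
  Numerator = 152 * (1 - 0.17) = 126.16
  Denominator = 69 * 1000 * (4.6 x 10^-6) = 0.3174
  R = 126.16 / 0.3174 = 397.5 K

397.5 K


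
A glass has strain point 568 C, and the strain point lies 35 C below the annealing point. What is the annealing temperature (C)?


T_anneal = T_strain + gap:
  T_anneal = 568 + 35 = 603 C

603 C


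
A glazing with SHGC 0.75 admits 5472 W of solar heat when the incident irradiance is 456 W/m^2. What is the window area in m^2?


Rearrange Q = Area * SHGC * Irradiance:
  Area = Q / (SHGC * Irradiance)
  Area = 5472 / (0.75 * 456) = 16.0 m^2

16.0 m^2


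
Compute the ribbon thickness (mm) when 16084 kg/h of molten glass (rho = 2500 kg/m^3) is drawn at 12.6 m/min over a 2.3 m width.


Ribbon cross-section from mass balance:
  Volume rate = throughput / density = 16084 / 2500 = 6.4336 m^3/h
  thickness = volume rate / (speed * 60 * width), i.e.
  thickness = throughput / (60 * speed * width * density) * 1000
  thickness = 16084 / (60 * 12.6 * 2.3 * 2500) * 1000 = 3.7 mm

3.7 mm


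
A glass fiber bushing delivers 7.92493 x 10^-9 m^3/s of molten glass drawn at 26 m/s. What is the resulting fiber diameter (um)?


Cross-sectional area from continuity:
  A = Q / v = 7.92493 x 10^-9 / 26 = 3.04805 x 10^-10 m^2
Diameter from circular cross-section:
  d = sqrt(4A / pi) * 10^6 (m -> um)
  d = sqrt(4 * 3.04805 x 10^-10 / pi) * 10^6 = 19.7 um

19.7 um


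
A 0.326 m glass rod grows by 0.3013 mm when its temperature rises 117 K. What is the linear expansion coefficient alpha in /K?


Rearrange dL = alpha * L0 * dT for alpha:
  alpha = dL / (L0 * dT)
  alpha = (0.3013 / 1000) / (0.326 * 117) = 0.000007899 /K = 7.899 x 10^-6 /K

7.899 x 10^-6 /K


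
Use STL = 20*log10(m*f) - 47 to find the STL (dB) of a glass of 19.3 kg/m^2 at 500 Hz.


Mass law: STL = 20 * log10(m * f) - 47
  m * f = 19.3 * 500 = 9650
  log10(9650) = 3.98453
  STL = 20 * 3.98453 - 47 = 79.6906 - 47 = 32.7 dB

32.7 dB


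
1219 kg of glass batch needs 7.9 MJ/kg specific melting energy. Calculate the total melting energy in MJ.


Total energy = mass * specific energy
  E = 1219 * 7.9 = 9630.1 MJ

9630.1 MJ


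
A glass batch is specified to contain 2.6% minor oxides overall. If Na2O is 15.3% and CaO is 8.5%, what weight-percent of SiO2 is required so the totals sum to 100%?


Known pieces sum to 100%:
  SiO2 = 100 - (others + Na2O + CaO)
  SiO2 = 100 - (2.6 + 15.3 + 8.5) = 73.6%

73.6%


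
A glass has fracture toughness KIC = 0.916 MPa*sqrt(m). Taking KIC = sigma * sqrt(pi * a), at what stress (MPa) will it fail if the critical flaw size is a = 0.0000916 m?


Rearrange KIC = sigma * sqrt(pi * a):
  sigma = KIC / sqrt(pi * a)
  sqrt(pi * 0.0000916) = 0.016964
  sigma = 0.916 / 0.016964 = 54.0 MPa

54.0 MPa


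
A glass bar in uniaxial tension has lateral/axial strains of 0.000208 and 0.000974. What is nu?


Poisson's ratio: nu = lateral strain / axial strain
  nu = 0.000208 / 0.000974 = 0.2136

0.2136


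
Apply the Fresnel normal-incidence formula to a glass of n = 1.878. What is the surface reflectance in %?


Fresnel reflectance at normal incidence:
  R = ((n - 1)/(n + 1))^2
  (n - 1)/(n + 1) = (1.878 - 1)/(1.878 + 1) = 0.305073
  R = 0.305073^2 = 0.0930695
  R(%) = 0.0930695 * 100 = 9.307%

9.307%


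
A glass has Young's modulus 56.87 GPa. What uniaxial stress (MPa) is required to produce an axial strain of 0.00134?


Rearrange E = sigma / epsilon:
  sigma = E * epsilon
  E (MPa) = 56.87 * 1000 = 56870
  sigma = 56870 * 0.00134 = 76.21 MPa

76.21 MPa


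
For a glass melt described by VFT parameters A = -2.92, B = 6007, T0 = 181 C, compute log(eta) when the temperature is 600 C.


VFT equation: log(eta) = A + B / (T - T0)
  T - T0 = 600 - 181 = 419
  B / (T - T0) = 6007 / 419 = 14.337
  log(eta) = -2.92 + 14.337 = 11.417

11.417


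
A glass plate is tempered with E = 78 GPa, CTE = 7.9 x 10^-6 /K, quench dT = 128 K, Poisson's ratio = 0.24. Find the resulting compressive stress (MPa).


Tempering stress: sigma = E * alpha * dT / (1 - nu)
  E (MPa) = 78 * 1000 = 78000
  Numerator = 78000 * (7.9 x 10^-6) * 128 = 78.8736
  Denominator = 1 - 0.24 = 0.76
  sigma = 78.8736 / 0.76 = 103.8 MPa

103.8 MPa


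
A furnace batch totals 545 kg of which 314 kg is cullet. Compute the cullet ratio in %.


Cullet ratio = (cullet mass / total batch mass) * 100
  Ratio = 314 / 545 * 100 = 57.61%

57.61%
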